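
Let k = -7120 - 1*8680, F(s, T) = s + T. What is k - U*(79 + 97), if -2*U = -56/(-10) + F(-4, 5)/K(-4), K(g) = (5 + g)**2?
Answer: -76096/5 ≈ -15219.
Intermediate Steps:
F(s, T) = T + s
U = -33/10 (U = -(-56/(-10) + (5 - 4)/((5 - 4)**2))/2 = -(-56*(-1/10) + 1/1**2)/2 = -(28/5 + 1/1)/2 = -(28/5 + 1*1)/2 = -(28/5 + 1)/2 = -1/2*33/5 = -33/10 ≈ -3.3000)
k = -15800 (k = -7120 - 8680 = -15800)
k - U*(79 + 97) = -15800 - (-33)*(79 + 97)/10 = -15800 - (-33)*176/10 = -15800 - 1*(-2904/5) = -15800 + 2904/5 = -76096/5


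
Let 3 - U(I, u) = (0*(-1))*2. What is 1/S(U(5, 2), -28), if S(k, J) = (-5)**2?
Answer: 1/25 ≈ 0.040000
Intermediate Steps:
U(I, u) = 3 (U(I, u) = 3 - 0*(-1)*2 = 3 - 0*2 = 3 - 1*0 = 3 + 0 = 3)
S(k, J) = 25
1/S(U(5, 2), -28) = 1/25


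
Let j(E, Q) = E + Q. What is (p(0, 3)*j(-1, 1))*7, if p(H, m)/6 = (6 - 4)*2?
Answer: 0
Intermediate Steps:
p(H, m) = 24 (p(H, m) = 6*((6 - 4)*2) = 6*(2*2) = 6*4 = 24)
(p(0, 3)*j(-1, 1))*7 = (24*(-1 + 1))*7 = (24*0)*7 = 0*7 = 0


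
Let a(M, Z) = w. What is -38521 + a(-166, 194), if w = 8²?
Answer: -38457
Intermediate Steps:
w = 64
a(M, Z) = 64
-38521 + a(-166, 194) = -38521 + 64 = -38457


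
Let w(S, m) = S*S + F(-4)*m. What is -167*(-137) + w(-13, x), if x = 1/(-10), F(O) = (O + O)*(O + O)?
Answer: 115208/5 ≈ 23042.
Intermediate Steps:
F(O) = 4*O² (F(O) = (2*O)*(2*O) = 4*O²)
x = -⅒ ≈ -0.10000
w(S, m) = S² + 64*m (w(S, m) = S*S + (4*(-4)²)*m = S² + (4*16)*m = S² + 64*m)
-167*(-137) + w(-13, x) = -167*(-137) + ((-13)² + 64*(-⅒)) = 22879 + (169 - 32/5) = 22879 + 813/5 = 115208/5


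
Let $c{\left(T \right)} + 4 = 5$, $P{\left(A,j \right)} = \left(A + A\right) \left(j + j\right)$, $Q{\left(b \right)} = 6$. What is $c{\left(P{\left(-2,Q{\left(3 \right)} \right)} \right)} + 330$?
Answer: $331$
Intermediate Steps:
$P{\left(A,j \right)} = 4 A j$ ($P{\left(A,j \right)} = 2 A 2 j = 4 A j$)
$c{\left(T \right)} = 1$ ($c{\left(T \right)} = -4 + 5 = 1$)
$c{\left(P{\left(-2,Q{\left(3 \right)} \right)} \right)} + 330 = 1 + 330 = 331$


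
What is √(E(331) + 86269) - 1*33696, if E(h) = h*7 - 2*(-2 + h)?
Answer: -33696 + 2*√21982 ≈ -33400.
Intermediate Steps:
E(h) = 4 + 5*h (E(h) = 7*h + (4 - 2*h) = 4 + 5*h)
√(E(331) + 86269) - 1*33696 = √((4 + 5*331) + 86269) - 1*33696 = √((4 + 1655) + 86269) - 33696 = √(1659 + 86269) - 33696 = √87928 - 33696 = 2*√21982 - 33696 = -33696 + 2*√21982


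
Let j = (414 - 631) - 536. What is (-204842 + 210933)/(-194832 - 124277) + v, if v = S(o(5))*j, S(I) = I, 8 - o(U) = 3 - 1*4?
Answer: -2162607784/319109 ≈ -6777.0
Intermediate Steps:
o(U) = 9 (o(U) = 8 - (3 - 1*4) = 8 - (3 - 4) = 8 - 1*(-1) = 8 + 1 = 9)
j = -753 (j = -217 - 536 = -753)
v = -6777 (v = 9*(-753) = -6777)
(-204842 + 210933)/(-194832 - 124277) + v = (-204842 + 210933)/(-194832 - 124277) - 6777 = 6091/(-319109) - 6777 = 6091*(-1/319109) - 6777 = -6091/319109 - 6777 = -2162607784/319109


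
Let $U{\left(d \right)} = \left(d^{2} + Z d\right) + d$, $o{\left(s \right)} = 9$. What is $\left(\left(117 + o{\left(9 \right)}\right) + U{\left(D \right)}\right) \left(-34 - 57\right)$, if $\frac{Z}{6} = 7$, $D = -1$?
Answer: $-7644$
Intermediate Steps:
$Z = 42$ ($Z = 6 \cdot 7 = 42$)
$U{\left(d \right)} = d^{2} + 43 d$ ($U{\left(d \right)} = \left(d^{2} + 42 d\right) + d = d^{2} + 43 d$)
$\left(\left(117 + o{\left(9 \right)}\right) + U{\left(D \right)}\right) \left(-34 - 57\right) = \left(\left(117 + 9\right) - \left(43 - 1\right)\right) \left(-34 - 57\right) = \left(126 - 42\right) \left(-91\right) = 84 \left(-91\right) = -7644$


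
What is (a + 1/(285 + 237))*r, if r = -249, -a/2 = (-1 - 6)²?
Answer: 4245865/174 ≈ 24402.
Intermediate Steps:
a = -98 (a = -2*(-1 - 6)² = -2*(-7)² = -2*49 = -98)
(a + 1/(285 + 237))*r = (-98 + 1/(285 + 237))*(-249) = (-98 + 1/522)*(-249) = -51155/522*(-249) = 4245865/174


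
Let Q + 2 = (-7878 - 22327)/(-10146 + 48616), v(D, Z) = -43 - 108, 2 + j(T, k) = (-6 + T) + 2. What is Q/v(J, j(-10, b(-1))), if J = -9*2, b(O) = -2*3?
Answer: 21429/1161794 ≈ 0.018445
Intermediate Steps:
b(O) = -6
J = -18
j(T, k) = -6 + T (j(T, k) = -2 + ((-6 + T) + 2) = -2 + (-4 + T) = -6 + T)
v(D, Z) = -151
Q = -21429/7694 (Q = -2 + (-7878 - 22327)/(-10146 + 48616) = -2 - 30205/38470 = -2 - 30205*1/38470 = -2 - 6041/7694 = -21429/7694 ≈ -2.7852)
Q/v(J, j(-10, b(-1))) = -21429/7694/(-151) = -21429/7694*(-1/151) = 21429/1161794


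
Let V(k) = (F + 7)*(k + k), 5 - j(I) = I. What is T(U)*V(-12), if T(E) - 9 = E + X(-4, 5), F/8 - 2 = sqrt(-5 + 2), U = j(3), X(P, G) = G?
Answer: -8832 - 3072*I*sqrt(3) ≈ -8832.0 - 5320.9*I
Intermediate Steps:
j(I) = 5 - I
U = 2 (U = 5 - 1*3 = 5 - 3 = 2)
F = 16 + 8*I*sqrt(3) (F = 16 + 8*sqrt(-5 + 2) = 16 + 8*sqrt(-3) = 16 + 8*(I*sqrt(3)) = 16 + 8*I*sqrt(3) ≈ 16.0 + 13.856*I)
V(k) = 2*k*(23 + 8*I*sqrt(3)) (V(k) = ((16 + 8*I*sqrt(3)) + 7)*(k + k) = (23 + 8*I*sqrt(3))*(2*k) = 2*k*(23 + 8*I*sqrt(3)))
T(E) = 14 + E (T(E) = 9 + (E + 5) = 9 + (5 + E) = 14 + E)
T(U)*V(-12) = (14 + 2)*(2*(-12)*(23 + 8*I*sqrt(3))) = 16*(-552 - 192*I*sqrt(3)) = -8832 - 3072*I*sqrt(3)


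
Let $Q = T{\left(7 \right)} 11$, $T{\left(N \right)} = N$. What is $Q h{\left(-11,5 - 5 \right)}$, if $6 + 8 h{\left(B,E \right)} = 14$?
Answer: $77$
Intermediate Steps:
$h{\left(B,E \right)} = 1$ ($h{\left(B,E \right)} = - \frac{3}{4} + \frac{1}{8} \cdot 14 = - \frac{3}{4} + \frac{7}{4} = 1$)
$Q = 77$ ($Q = 7 \cdot 11 = 77$)
$Q h{\left(-11,5 - 5 \right)} = 77 \cdot 1 = 77$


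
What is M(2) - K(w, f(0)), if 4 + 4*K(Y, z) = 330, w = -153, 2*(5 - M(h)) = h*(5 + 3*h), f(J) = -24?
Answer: -175/2 ≈ -87.500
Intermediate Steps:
M(h) = 5 - h*(5 + 3*h)/2
K(Y, z) = 163/2 (K(Y, z) = -1 + (1/4)*330 = -1 + 165/2 = 163/2)
M(2) - K(w, f(0)) = (5 - 5/2*2 - 3/2*2**2) - 1*163/2 = (5 - 5 - 3/2*4) - 163/2 = (5 - 5 - 6) - 163/2 = -6 - 163/2 = -175/2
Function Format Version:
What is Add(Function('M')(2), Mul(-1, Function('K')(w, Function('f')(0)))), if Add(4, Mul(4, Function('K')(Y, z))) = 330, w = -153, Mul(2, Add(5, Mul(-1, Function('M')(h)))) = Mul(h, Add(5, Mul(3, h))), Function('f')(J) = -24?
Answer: Rational(-175, 2) ≈ -87.500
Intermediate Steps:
Function('M')(h) = Add(5, Mul(Rational(-1, 2), h, Add(5, Mul(3, h)))) (Function('M')(h) = Add(5, Mul(Rational(-1, 2), Mul(h, Add(5, Mul(3, h))))) = Add(5, Mul(Rational(-1, 2), h, Add(5, Mul(3, h)))))
Function('K')(Y, z) = Rational(163, 2) (Function('K')(Y, z) = Add(-1, Mul(Rational(1, 4), 330)) = Add(-1, Rational(165, 2)) = Rational(163, 2))
Add(Function('M')(2), Mul(-1, Function('K')(w, Function('f')(0)))) = Add(Add(5, Mul(Rational(-5, 2), 2), Mul(Rational(-3, 2), Pow(2, 2))), Mul(-1, Rational(163, 2))) = Add(Add(5, -5, Mul(Rational(-3, 2), 4)), Rational(-163, 2)) = Add(Add(5, -5, -6), Rational(-163, 2)) = Add(-6, Rational(-163, 2)) = Rational(-175, 2)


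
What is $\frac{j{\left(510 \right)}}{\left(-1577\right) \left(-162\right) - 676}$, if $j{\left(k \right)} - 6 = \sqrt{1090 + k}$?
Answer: $\frac{23}{127399} \approx 0.00018054$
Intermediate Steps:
$j{\left(k \right)} = 6 + \sqrt{1090 + k}$
$\frac{j{\left(510 \right)}}{\left(-1577\right) \left(-162\right) - 676} = \frac{6 + \sqrt{1090 + 510}}{\left(-1577\right) \left(-162\right) - 676} = \frac{6 + \sqrt{1600}}{255474 - 676} = \frac{6 + 40}{254798} = 46 \cdot \frac{1}{254798} = \frac{23}{127399}$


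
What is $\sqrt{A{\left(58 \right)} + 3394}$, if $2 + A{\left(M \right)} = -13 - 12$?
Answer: $\sqrt{3367} \approx 58.026$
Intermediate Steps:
$A{\left(M \right)} = -27$ ($A{\left(M \right)} = -2 - 25 = -27$)
$\sqrt{A{\left(58 \right)} + 3394} = \sqrt{-27 + 3394} = \sqrt{3367}$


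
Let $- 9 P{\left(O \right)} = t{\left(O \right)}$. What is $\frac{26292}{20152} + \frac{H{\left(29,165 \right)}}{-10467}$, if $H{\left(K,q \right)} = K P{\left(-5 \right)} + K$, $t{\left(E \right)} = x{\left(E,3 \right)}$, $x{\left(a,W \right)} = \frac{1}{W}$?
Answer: $\frac{1853790305}{1423784142} \approx 1.302$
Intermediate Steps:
$t{\left(E \right)} = \frac{1}{3}$
$P{\left(O \right)} = - \frac{1}{27}$ ($P{\left(O \right)} = \left(- \frac{1}{9}\right) \frac{1}{3} = - \frac{1}{27}$)
$H{\left(K,q \right)} = \frac{26 K}{27}$ ($H{\left(K,q \right)} = K \left(- \frac{1}{27}\right) + K = - \frac{K}{27} + K = \frac{26 K}{27}$)
$\frac{26292}{20152} + \frac{H{\left(29,165 \right)}}{-10467} = \frac{26292}{20152} + \frac{\frac{26}{27} \cdot 29}{-10467} = 26292 \cdot \frac{1}{20152} + \frac{754}{27} \left(- \frac{1}{10467}\right) = \frac{6573}{5038} - \frac{754}{282609} = \frac{1853790305}{1423784142}$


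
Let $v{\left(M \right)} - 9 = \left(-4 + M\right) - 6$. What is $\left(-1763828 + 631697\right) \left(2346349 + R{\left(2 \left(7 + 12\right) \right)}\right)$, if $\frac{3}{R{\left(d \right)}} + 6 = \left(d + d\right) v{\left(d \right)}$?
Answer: $- \frac{7453786681247907}{2806} \approx -2.6564 \cdot 10^{12}$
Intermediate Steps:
$v{\left(M \right)} = -1 + M$ ($v{\left(M \right)} = 9 + \left(\left(-4 + M\right) - 6\right) = 9 + \left(-10 + M\right) = -1 + M$)
$R{\left(d \right)} = \frac{3}{-6 + 2 d \left(-1 + d\right)}$ ($R{\left(d \right)} = \frac{3}{-6 + \left(d + d\right) \left(-1 + d\right)} = \frac{3}{-6 + 2 d \left(-1 + d\right)}$)
$\left(-1763828 + 631697\right) \left(2346349 + R{\left(2 \left(7 + 12\right) \right)}\right) = \left(-1763828 + 631697\right) \left(2346349 + \frac{3}{2 \left(-3 + 2 \left(7 + 12\right) \left(-1 + 2 \left(7 + 12\right)\right)\right)}\right) = - 1132131 \left(2346349 + \frac{3}{2 \left(-3 + 2 \cdot 19 \left(-1 + 2 \cdot 19\right)\right)}\right) = - 1132131 \left(2346349 + \frac{3}{2 \left(-3 + 38 \left(-1 + 38\right)\right)}\right) = - 1132131 \left(2346349 + \frac{3}{2 \left(-3 + 38 \cdot 37\right)}\right) = - 1132131 \left(2346349 + \frac{3}{2 \left(-3 + 1406\right)}\right) = - 1132131 \left(2346349 + \frac{3}{2 \cdot 1403}\right) = - 1132131 \left(2346349 + \frac{3}{2} \cdot \frac{1}{1403}\right) = - 1132131 \left(2346349 + \frac{3}{2806}\right) = \left(-1132131\right) \frac{6583855297}{2806} = - \frac{7453786681247907}{2806}$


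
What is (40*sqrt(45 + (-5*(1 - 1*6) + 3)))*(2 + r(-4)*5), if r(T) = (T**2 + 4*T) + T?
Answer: -720*sqrt(73) ≈ -6151.7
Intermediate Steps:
r(T) = T**2 + 5*T
(40*sqrt(45 + (-5*(1 - 1*6) + 3)))*(2 + r(-4)*5) = (40*sqrt(45 + (-5*(1 - 1*6) + 3)))*(2 - 4*(5 - 4)*5) = (40*sqrt(45 + (-5*(1 - 6) + 3)))*(2 - 4*1*5) = (40*sqrt(45 + (-5*(-5) + 3)))*(2 - 4*5) = (40*sqrt(45 + (25 + 3)))*(2 - 20) = (40*sqrt(45 + 28))*(-18) = (40*sqrt(73))*(-18) = -720*sqrt(73)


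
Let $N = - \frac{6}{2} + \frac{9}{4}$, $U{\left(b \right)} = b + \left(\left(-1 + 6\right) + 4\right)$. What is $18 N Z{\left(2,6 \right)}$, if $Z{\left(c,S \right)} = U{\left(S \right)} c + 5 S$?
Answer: $-810$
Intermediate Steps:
$U{\left(b \right)} = 9 + b$ ($U{\left(b \right)} = b + \left(5 + 4\right) = b + 9 = 9 + b$)
$N = - \frac{3}{4}$ ($N = \left(-6\right) \frac{1}{2} + 9 \cdot \frac{1}{4} = -3 + \frac{9}{4} = - \frac{3}{4} \approx -0.75$)
$Z{\left(c,S \right)} = 5 S + c \left(9 + S\right)$ ($Z{\left(c,S \right)} = \left(9 + S\right) c + 5 S = c \left(9 + S\right) + 5 S = 5 S + c \left(9 + S\right)$)
$18 N Z{\left(2,6 \right)} = 18 \left(- \frac{3}{4}\right) \left(5 \cdot 6 + 2 \left(9 + 6\right)\right) = - \frac{27 \left(30 + 2 \cdot 15\right)}{2} = - \frac{27 \left(30 + 30\right)}{2} = \left(- \frac{27}{2}\right) 60 = -810$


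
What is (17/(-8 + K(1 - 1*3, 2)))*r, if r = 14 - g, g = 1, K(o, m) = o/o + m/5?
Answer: -1105/33 ≈ -33.485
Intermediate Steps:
K(o, m) = 1 + m/5 (K(o, m) = 1 + m*(⅕) = 1 + m/5)
r = 13 (r = 14 - 1*1 = 14 - 1 = 13)
(17/(-8 + K(1 - 1*3, 2)))*r = (17/(-8 + (1 + (⅕)*2)))*13 = (17/(-8 + (1 + ⅖)))*13 = (17/(-8 + 7/5))*13 = (17/(-33/5))*13 = -5/33*17*13 = -85/33*13 = -1105/33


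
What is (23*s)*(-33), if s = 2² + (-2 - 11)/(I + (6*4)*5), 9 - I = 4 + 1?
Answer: -366597/124 ≈ -2956.4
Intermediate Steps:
I = 4 (I = 9 - (4 + 1) = 9 - 1*5 = 9 - 5 = 4)
s = 483/124 (s = 2² + (-2 - 11)/(4 + (6*4)*5) = 4 - 13/(4 + 24*5) = 4 - 13/(4 + 120) = 4 - 13/124 = 483/124 ≈ 3.8952)
(23*s)*(-33) = (23*(483/124))*(-33) = (11109/124)*(-33) = -366597/124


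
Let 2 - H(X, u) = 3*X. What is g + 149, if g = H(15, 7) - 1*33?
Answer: 73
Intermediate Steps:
H(X, u) = 2 - 3*X
g = -76 (g = (2 - 3*15) - 1*33 = (2 - 45) - 33 = -43 - 33 = -76)
g + 149 = -76 + 149 = 73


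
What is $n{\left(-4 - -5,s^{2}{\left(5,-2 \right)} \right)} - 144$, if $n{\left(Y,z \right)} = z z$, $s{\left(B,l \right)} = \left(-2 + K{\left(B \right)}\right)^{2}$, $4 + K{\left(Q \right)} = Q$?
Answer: $-143$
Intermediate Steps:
$K{\left(Q \right)} = -4 + Q$
$s{\left(B,l \right)} = \left(-6 + B\right)^{2}$ ($s{\left(B,l \right)} = \left(-2 + \left(-4 + B\right)\right)^{2} = \left(-6 + B\right)^{2}$)
$n{\left(Y,z \right)} = z^{2}$
$n{\left(-4 - -5,s^{2}{\left(5,-2 \right)} \right)} - 144 = \left(\left(\left(-6 + 5\right)^{2}\right)^{2}\right)^{2} - 144 = \left(\left(\left(-1\right)^{2}\right)^{2}\right)^{2} - 144 = \left(1^{2}\right)^{2} - 144 = 1^{2} - 144 = 1 - 144 = -143$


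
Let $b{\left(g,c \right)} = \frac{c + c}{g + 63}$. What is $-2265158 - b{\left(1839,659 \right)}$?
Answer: $- \frac{2154165917}{951} \approx -2.2652 \cdot 10^{6}$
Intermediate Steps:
$b{\left(g,c \right)} = \frac{2 c}{63 + g}$
$-2265158 - b{\left(1839,659 \right)} = -2265158 - 2 \cdot 659 \frac{1}{63 + 1839} = -2265158 - 2 \cdot 659 \cdot \frac{1}{1902} = -2265158 - \frac{659}{951} = - \frac{2154165917}{951}$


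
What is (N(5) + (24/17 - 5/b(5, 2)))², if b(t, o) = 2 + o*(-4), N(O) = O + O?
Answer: 1560001/10404 ≈ 149.94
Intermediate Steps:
N(O) = 2*O
b(t, o) = 2 - 4*o
(N(5) + (24/17 - 5/b(5, 2)))² = (2*5 + (24/17 - 5/(2 - 4*2)))² = (10 + (24*(1/17) - 5/(2 - 8)))² = (10 + (24/17 - 5/(-6)))² = (10 + (24/17 - 5*(-⅙)))² = (10 + (24/17 + ⅚))² = (10 + 229/102)² = (1249/102)² = 1560001/10404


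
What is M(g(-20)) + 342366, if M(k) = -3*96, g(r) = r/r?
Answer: 342078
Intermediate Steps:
g(r) = 1
M(k) = -288
M(g(-20)) + 342366 = -288 + 342366 = 342078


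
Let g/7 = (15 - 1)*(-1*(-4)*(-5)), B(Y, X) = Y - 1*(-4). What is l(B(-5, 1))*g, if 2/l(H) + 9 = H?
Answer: 392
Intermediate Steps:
B(Y, X) = 4 + Y (B(Y, X) = Y + 4 = 4 + Y)
l(H) = 2/(-9 + H)
g = -1960 (g = 7*((15 - 1)*(-1*(-4)*(-5))) = 7*(14*(4*(-5))) = 7*(14*(-20)) = 7*(-280) = -1960)
l(B(-5, 1))*g = (2/(-9 + (4 - 5)))*(-1960) = (2/(-9 - 1))*(-1960) = (2/(-10))*(-1960) = (2*(-⅒))*(-1960) = -⅕*(-1960) = 392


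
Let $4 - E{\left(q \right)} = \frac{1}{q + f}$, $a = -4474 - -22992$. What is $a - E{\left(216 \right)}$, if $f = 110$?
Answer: $\frac{6035565}{326} \approx 18514.0$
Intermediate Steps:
$a = 18518$ ($a = -4474 + 22992 = 18518$)
$E{\left(q \right)} = 4 - \frac{1}{110 + q}$ ($E{\left(q \right)} = 4 - \frac{1}{q + 110} = 4 - \frac{1}{110 + q}$)
$a - E{\left(216 \right)} = 18518 - \frac{439 + 4 \cdot 216}{110 + 216} = 18518 - \frac{439 + 864}{326} = 18518 - \frac{1}{326} \cdot 1303 = 18518 - \frac{1303}{326} = \frac{6035565}{326}$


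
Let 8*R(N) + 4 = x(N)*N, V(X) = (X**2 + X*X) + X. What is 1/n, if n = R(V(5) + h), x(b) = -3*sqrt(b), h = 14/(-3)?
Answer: 96/3442903 - 1208*sqrt(453)/3442903 ≈ -0.0074399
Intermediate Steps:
h = -14/3 (h = 14*(-1/3) = -14/3 ≈ -4.6667)
V(X) = X + 2*X**2 (V(X) = (X**2 + X**2) + X = 2*X**2 + X = X + 2*X**2)
R(N) = -1/2 - 3*N**(3/2)/8 (R(N) = -1/2 + ((-3*sqrt(N))*N)/8 = -1/2 + (-3*N**(3/2))/8 = -1/2 - 3*N**(3/2)/8)
n = -1/2 - 151*sqrt(453)/24 (n = -1/2 - 3*(5*(1 + 2*5) - 14/3)**(3/2)/8 = -1/2 - 3*(5*(1 + 10) - 14/3)**(3/2)/8 = -1/2 - 3*(5*11 - 14/3)**(3/2)/8 = -1/2 - 3*(55 - 14/3)**(3/2)/8 = -1/2 - 151*sqrt(453)/24 ≈ -134.41)
1/n = 1/(-1/2 - 151*sqrt(453)/24)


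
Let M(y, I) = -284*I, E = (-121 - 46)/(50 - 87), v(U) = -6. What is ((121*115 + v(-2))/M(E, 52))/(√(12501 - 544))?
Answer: -13909*√11957/176580976 ≈ -0.0086132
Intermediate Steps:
E = 167/37 (E = -167/(-37) = -167*(-1/37) = 167/37 ≈ 4.5135)
((121*115 + v(-2))/M(E, 52))/(√(12501 - 544)) = ((121*115 - 6)/((-284*52)))/(√(12501 - 544)) = ((13915 - 6)/(-14768))/(√11957) = (13909*(-1/14768))*(√11957/11957) = -13909*√11957/176580976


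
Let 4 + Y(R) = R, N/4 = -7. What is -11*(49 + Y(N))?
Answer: -187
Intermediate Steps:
N = -28 (N = 4*(-7) = -28)
Y(R) = -4 + R
-11*(49 + Y(N)) = -11*(49 + (-4 - 28)) = -11*(49 - 32) = -11*17 = -187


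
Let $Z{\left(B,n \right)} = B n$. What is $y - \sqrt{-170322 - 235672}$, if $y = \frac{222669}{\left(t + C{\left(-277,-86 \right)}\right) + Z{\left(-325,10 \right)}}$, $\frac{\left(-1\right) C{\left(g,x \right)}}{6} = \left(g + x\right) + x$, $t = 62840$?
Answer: $\frac{222669}{62284} - i \sqrt{405994} \approx 3.5751 - 637.18 i$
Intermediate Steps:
$C{\left(g,x \right)} = - 12 x - 6 g$ ($C{\left(g,x \right)} = - 6 \left(\left(g + x\right) + x\right) = - 6 \left(g + 2 x\right) = - 12 x - 6 g$)
$y = \frac{222669}{62284}$ ($y = \frac{222669}{\left(62840 - -2694\right) - 3250} = \frac{222669}{\left(62840 + \left(1032 + 1662\right)\right) - 3250} = \frac{222669}{\left(62840 + 2694\right) - 3250} = \frac{222669}{65534 - 3250} = \frac{222669}{62284} \approx 3.5751$)
$y - \sqrt{-170322 - 235672} = \frac{222669}{62284} - \sqrt{-170322 - 235672} = \frac{222669}{62284} - \sqrt{-405994} = \frac{222669}{62284} - i \sqrt{405994}$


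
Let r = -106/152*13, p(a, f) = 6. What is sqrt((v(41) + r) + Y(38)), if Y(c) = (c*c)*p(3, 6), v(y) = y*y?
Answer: sqrt(14925089)/38 ≈ 101.67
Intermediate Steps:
v(y) = y**2
r = -689/76 (r = -106*1/152*13 = -53/76*13 = -689/76 ≈ -9.0658)
Y(c) = 6*c**2 (Y(c) = (c*c)*6 = c**2*6 = 6*c**2)
sqrt((v(41) + r) + Y(38)) = sqrt((41**2 - 689/76) + 6*38**2) = sqrt((1681 - 689/76) + 6*1444) = sqrt(127067/76 + 8664) = sqrt(785531/76) = sqrt(14925089)/38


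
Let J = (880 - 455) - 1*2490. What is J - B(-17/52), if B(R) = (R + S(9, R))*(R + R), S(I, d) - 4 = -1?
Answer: -2789517/1352 ≈ -2063.3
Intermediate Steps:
S(I, d) = 3 (S(I, d) = 4 - 1 = 3)
B(R) = 2*R*(3 + R) (B(R) = (R + 3)*(R + R) = (3 + R)*(2*R) = 2*R*(3 + R))
J = -2065 (J = 425 - 2490 = -2065)
J - B(-17/52) = -2065 - 2*(-17/52)*(3 - 17/52) = -2065 - 2*(-17*1/52)*(3 - 17*1/52) = -2065 - 2*(-17)*(3 - 17/52)/52 = -2065 - 2*(-17)*139/(52*52) = -2065 - 1*(-2363/1352) = -2065 + 2363/1352 = -2789517/1352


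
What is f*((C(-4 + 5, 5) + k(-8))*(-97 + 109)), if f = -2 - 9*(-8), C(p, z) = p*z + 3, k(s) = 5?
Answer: 10920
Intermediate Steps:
C(p, z) = 3 + p*z
f = 70 (f = -2 + 72 = 70)
f*((C(-4 + 5, 5) + k(-8))*(-97 + 109)) = 70*(((3 + (-4 + 5)*5) + 5)*(-97 + 109)) = 70*(((3 + 1*5) + 5)*12) = 70*(((3 + 5) + 5)*12) = 70*((8 + 5)*12) = 70*(13*12) = 70*156 = 10920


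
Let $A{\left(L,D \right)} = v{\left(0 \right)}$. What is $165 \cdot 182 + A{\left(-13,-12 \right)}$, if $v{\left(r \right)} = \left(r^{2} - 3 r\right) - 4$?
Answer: $30026$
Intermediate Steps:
$v{\left(r \right)} = -4 + r^{2} - 3 r$
$A{\left(L,D \right)} = -4$ ($A{\left(L,D \right)} = -4 + 0^{2} - 0 = -4 + 0 + 0 = -4$)
$165 \cdot 182 + A{\left(-13,-12 \right)} = 165 \cdot 182 - 4 = 30030 - 4 = 30026$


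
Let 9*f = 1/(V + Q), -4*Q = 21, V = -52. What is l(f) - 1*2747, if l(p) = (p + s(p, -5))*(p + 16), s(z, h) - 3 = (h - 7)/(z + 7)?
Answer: -167036840286121/61264879983 ≈ -2726.5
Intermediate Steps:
s(z, h) = 3 + (-7 + h)/(7 + z) (s(z, h) = 3 + (h - 7)/(z + 7) = 3 + (-7 + h)/(7 + z))
Q = -21/4 (Q = -1/4*21 = -21/4 ≈ -5.2500)
f = -4/2061 (f = 1/(9*(-52 - 21/4)) = 1/(9*(-229/4)) = (1/9)*(-4/229) = -4/2061 ≈ -0.0019408)
l(p) = (16 + p)*(p + (9 + 3*p)/(7 + p)) (l(p) = (p + (14 - 5 + 3*p)/(7 + p))*(p + 16) = (p + (9 + 3*p)/(7 + p))*(16 + p) = (16 + p)*(p + (9 + 3*p)/(7 + p)))
l(f) - 1*2747 = (144 + (-4/2061)**3 + 26*(-4/2061)**2 + 169*(-4/2061))/(7 - 4/2061) - 1*2747 = (144 - 64/8754552981 + 26*(16/4247721) - 676/2061)/(14423/2061) - 2747 = 2061*(144 - 64/8754552981 + 416/4247721 - 676/2061)/14423 - 2747 = (2061/14423)*(1257785027180/8754552981) - 2747 = 1257785027180/61264879983 - 2747 = -167036840286121/61264879983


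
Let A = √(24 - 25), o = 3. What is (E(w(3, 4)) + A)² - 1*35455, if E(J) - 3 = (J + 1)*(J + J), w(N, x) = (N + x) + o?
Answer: 14273 + 446*I ≈ 14273.0 + 446.0*I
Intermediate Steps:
w(N, x) = 3 + N + x (w(N, x) = (N + x) + 3 = 3 + N + x)
A = I (A = √(-1) = I ≈ 1.0*I)
E(J) = 3 + 2*J*(1 + J) (E(J) = 3 + (J + 1)*(J + J) = 3 + (1 + J)*(2*J) = 3 + 2*J*(1 + J))
(E(w(3, 4)) + A)² - 1*35455 = ((3 + 2*(3 + 3 + 4) + 2*(3 + 3 + 4)²) + I)² - 1*35455 = ((3 + 2*10 + 2*10²) + I)² - 35455 = ((3 + 20 + 2*100) + I)² - 35455 = ((3 + 20 + 200) + I)² - 35455 = (223 + I)² - 35455 = -35455 + (223 + I)²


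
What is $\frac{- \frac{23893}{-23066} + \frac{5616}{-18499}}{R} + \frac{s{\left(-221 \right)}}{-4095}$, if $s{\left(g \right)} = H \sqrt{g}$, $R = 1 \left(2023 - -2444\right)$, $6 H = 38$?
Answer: $\frac{24035227}{146619974706} - \frac{19 i \sqrt{221}}{12285} \approx 0.00016393 - 0.022992 i$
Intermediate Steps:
$H = \frac{19}{3}$ ($H = \frac{1}{6} \cdot 38 = \frac{19}{3} \approx 6.3333$)
$R = 4467$ ($R = 1 \left(2023 + 2444\right) = 1 \cdot 4467 = 4467$)
$s{\left(g \right)} = \frac{19 \sqrt{g}}{3}$
$\frac{- \frac{23893}{-23066} + \frac{5616}{-18499}}{R} + \frac{s{\left(-221 \right)}}{-4095} = \frac{- \frac{23893}{-23066} + \frac{5616}{-18499}}{4467} + \frac{\frac{19}{3} \sqrt{-221}}{-4095} = \left(\left(-23893\right) \left(- \frac{1}{23066}\right) + 5616 \left(- \frac{1}{18499}\right)\right) \frac{1}{4467} + \frac{19 i \sqrt{221}}{3} \left(- \frac{1}{4095}\right) = \left(\frac{23893}{23066} - \frac{432}{1423}\right) \frac{1}{4467} + \frac{19 i \sqrt{221}}{3} \left(- \frac{1}{4095}\right) = \frac{24035227}{32822918} \cdot \frac{1}{4467} - \frac{19 i \sqrt{221}}{12285} = \frac{24035227}{146619974706} - \frac{19 i \sqrt{221}}{12285}$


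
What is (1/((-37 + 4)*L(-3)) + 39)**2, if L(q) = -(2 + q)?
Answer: 1653796/1089 ≈ 1518.6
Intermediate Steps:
L(q) = -2 - q
(1/((-37 + 4)*L(-3)) + 39)**2 = (1/((-37 + 4)*(-2 - 1*(-3))) + 39)**2 = (1/((-33)*(-2 + 3)) + 39)**2 = (-1/33/1 + 39)**2 = (-1/33*1 + 39)**2 = (-1/33 + 39)**2 = (1286/33)**2 = 1653796/1089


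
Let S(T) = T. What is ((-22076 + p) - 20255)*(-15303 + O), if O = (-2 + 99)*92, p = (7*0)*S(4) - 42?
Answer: 270297367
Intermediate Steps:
p = -42 (p = (7*0)*4 - 42 = 0*4 - 42 = 0 - 42 = -42)
O = 8924 (O = 97*92 = 8924)
((-22076 + p) - 20255)*(-15303 + O) = ((-22076 - 42) - 20255)*(-15303 + 8924) = (-22118 - 20255)*(-6379) = -42373*(-6379) = 270297367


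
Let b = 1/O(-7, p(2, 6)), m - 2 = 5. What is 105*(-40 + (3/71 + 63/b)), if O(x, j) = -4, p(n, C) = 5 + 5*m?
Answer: -2176545/71 ≈ -30656.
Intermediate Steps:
m = 7 (m = 2 + 5 = 7)
p(n, C) = 40 (p(n, C) = 5 + 5*7 = 5 + 35 = 40)
b = -¼ (b = 1/(-4) = -¼ ≈ -0.25000)
105*(-40 + (3/71 + 63/b)) = 105*(-40 + (3/71 + 63/(-¼))) = 105*(-40 + (3*(1/71) + 63*(-4))) = 105*(-40 + (3/71 - 252)) = 105*(-40 - 17889/71) = 105*(-20729/71) = -2176545/71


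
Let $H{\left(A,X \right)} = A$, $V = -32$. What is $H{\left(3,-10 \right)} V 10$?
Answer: $-960$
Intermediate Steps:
$H{\left(3,-10 \right)} V 10 = 3 \left(-32\right) 10 = \left(-96\right) 10 = -960$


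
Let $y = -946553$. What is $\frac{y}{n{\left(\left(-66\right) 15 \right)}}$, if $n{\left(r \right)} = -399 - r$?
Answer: $- \frac{946553}{591} \approx -1601.6$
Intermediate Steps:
$\frac{y}{n{\left(\left(-66\right) 15 \right)}} = - \frac{946553}{-399 - \left(-66\right) 15} = - \frac{946553}{-399 - -990} = - \frac{946553}{-399 + 990} = - \frac{946553}{591}$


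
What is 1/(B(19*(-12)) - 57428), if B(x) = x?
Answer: -1/57656 ≈ -1.7344e-5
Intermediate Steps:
1/(B(19*(-12)) - 57428) = 1/(19*(-12) - 57428) = 1/(-228 - 57428) = 1/(-57656) = -1/57656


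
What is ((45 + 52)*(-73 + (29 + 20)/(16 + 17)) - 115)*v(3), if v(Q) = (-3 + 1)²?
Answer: -930860/33 ≈ -28208.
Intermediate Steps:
v(Q) = 4 (v(Q) = (-2)² = 4)
((45 + 52)*(-73 + (29 + 20)/(16 + 17)) - 115)*v(3) = ((45 + 52)*(-73 + (29 + 20)/(16 + 17)) - 115)*4 = (97*(-73 + 49/33) - 115)*4 = (97*(-2360/33) - 115)*4 = (-228920/33 - 115)*4 = -232715/33*4 = -930860/33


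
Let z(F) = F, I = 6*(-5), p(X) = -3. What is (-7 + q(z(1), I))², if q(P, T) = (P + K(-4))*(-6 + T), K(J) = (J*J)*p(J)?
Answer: 2839225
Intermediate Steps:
I = -30
K(J) = -3*J² (K(J) = (J*J)*(-3) = J²*(-3) = -3*J²)
q(P, T) = (-48 + P)*(-6 + T) (q(P, T) = (P - 3*(-4)²)*(-6 + T) = (P - 3*16)*(-6 + T) = (P - 48)*(-6 + T) = (-48 + P)*(-6 + T))
(-7 + q(z(1), I))² = (-7 + (288 - 48*(-30) - 6*1 + 1*(-30)))² = (-7 + (288 + 1440 - 6 - 30))² = (-7 + 1692)² = 1685² = 2839225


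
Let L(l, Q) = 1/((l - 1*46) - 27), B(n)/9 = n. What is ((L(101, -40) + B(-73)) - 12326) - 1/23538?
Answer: -4278302201/329532 ≈ -12983.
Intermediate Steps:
B(n) = 9*n
L(l, Q) = 1/(-73 + l) (L(l, Q) = 1/((l - 46) - 27) = 1/((-46 + l) - 27) = 1/(-73 + l))
((L(101, -40) + B(-73)) - 12326) - 1/23538 = ((1/(-73 + 101) + 9*(-73)) - 12326) - 1/23538 = ((1/28 - 657) - 12326) - 1*1/23538 = ((1/28 - 657) - 12326) - 1/23538 = (-18395/28 - 12326) - 1/23538 = -363523/28 - 1/23538 = -4278302201/329532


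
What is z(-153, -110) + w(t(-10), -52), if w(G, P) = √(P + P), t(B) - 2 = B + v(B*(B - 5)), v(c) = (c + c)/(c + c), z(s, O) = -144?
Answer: -144 + 2*I*√26 ≈ -144.0 + 10.198*I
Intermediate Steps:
v(c) = 1 (v(c) = (2*c)/((2*c)) = (2*c)*(1/(2*c)) = 1)
t(B) = 3 + B (t(B) = 2 + (B + 1) = 2 + (1 + B) = 3 + B)
w(G, P) = √2*√P (w(G, P) = √(2*P) = √2*√P)
z(-153, -110) + w(t(-10), -52) = -144 + √2*√(-52) = -144 + √2*(2*I*√13) = -144 + 2*I*√26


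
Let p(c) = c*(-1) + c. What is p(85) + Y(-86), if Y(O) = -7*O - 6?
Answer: 596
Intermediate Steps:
p(c) = 0 (p(c) = -c + c = 0)
Y(O) = -6 - 7*O
p(85) + Y(-86) = 0 + (-6 - 7*(-86)) = 0 + (-6 + 602) = 0 + 596 = 596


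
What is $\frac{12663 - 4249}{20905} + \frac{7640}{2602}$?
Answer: $\frac{90803714}{27197405} \approx 3.3387$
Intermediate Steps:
$\frac{12663 - 4249}{20905} + \frac{7640}{2602} = 8414 \cdot \frac{1}{20905} + 7640 \cdot \frac{1}{2602} = \frac{8414}{20905} + \frac{3820}{1301} = \frac{90803714}{27197405}$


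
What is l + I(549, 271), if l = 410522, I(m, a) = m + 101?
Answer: 411172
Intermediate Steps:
I(m, a) = 101 + m
l + I(549, 271) = 410522 + (101 + 549) = 410522 + 650 = 411172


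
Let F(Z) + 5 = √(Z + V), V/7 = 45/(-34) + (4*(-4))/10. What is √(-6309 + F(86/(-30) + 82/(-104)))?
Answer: √(-277543866600 + 6630*I*√1060233135)/6630 ≈ 0.030903 + 79.461*I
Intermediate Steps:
V = -3479/170 (V = 7*(45/(-34) + (4*(-4))/10) = 7*(45*(-1/34) - 16*⅒) = 7*(-45/34 - 8/5) = 7*(-497/170) = -3479/170 ≈ -20.465)
F(Z) = -5 + √(-3479/170 + Z) (F(Z) = -5 + √(Z - 3479/170) = -5 + √(-3479/170 + Z))
√(-6309 + F(86/(-30) + 82/(-104))) = √(-6309 + (-5 + √(-591430 + 28900*(86/(-30) + 82/(-104)))/170)) = √(-6309 + (-5 + √(-591430 + 28900*(86*(-1/30) + 82*(-1/104)))/170)) = √(-6309 + (-5 + √(-591430 + 28900*(-43/15 - 41/52))/170)) = √(-6309 + (-5 + √(-591430 + 28900*(-2851/780))/170)) = √(-6309 + (-5 + √(-591430 - 4119695/39)/170)) = √(-6309 + (-5 + √(-27185465/39)/170)) = √(-6309 + (-5 + (I*√1060233135/39)/170)) = √(-6309 + (-5 + I*√1060233135/6630)) = √(-6314 + I*√1060233135/6630)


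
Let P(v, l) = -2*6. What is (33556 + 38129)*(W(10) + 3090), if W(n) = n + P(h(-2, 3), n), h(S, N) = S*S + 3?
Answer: 221363280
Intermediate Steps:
h(S, N) = 3 + S² (h(S, N) = S² + 3 = 3 + S²)
P(v, l) = -12
W(n) = -12 + n (W(n) = n - 12 = -12 + n)
(33556 + 38129)*(W(10) + 3090) = (33556 + 38129)*((-12 + 10) + 3090) = 71685*(-2 + 3090) = 71685*3088 = 221363280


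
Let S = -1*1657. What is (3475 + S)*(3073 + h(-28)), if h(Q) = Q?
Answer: 5535810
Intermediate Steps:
S = -1657
(3475 + S)*(3073 + h(-28)) = (3475 - 1657)*(3073 - 28) = 1818*3045 = 5535810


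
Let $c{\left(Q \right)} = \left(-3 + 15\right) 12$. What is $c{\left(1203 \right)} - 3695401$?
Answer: $-3695257$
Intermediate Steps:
$c{\left(Q \right)} = 144$ ($c{\left(Q \right)} = 12 \cdot 12 = 144$)
$c{\left(1203 \right)} - 3695401 = 144 - 3695401 = -3695257$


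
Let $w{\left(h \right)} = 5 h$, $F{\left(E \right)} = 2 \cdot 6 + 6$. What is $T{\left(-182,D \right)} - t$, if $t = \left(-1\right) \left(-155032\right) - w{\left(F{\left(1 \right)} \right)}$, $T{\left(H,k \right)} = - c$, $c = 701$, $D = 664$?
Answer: $-155643$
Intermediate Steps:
$T{\left(H,k \right)} = -701$ ($T{\left(H,k \right)} = \left(-1\right) 701 = -701$)
$F{\left(E \right)} = 18$ ($F{\left(E \right)} = 12 + 6 = 18$)
$t = 154942$ ($t = \left(-1\right) \left(-155032\right) - 5 \cdot 18 = 155032 - 90 = 154942$)
$T{\left(-182,D \right)} - t = -701 - 154942 = -155643$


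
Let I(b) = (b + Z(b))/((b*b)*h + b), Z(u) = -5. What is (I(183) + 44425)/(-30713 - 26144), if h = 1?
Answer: -747939389/957244452 ≈ -0.78135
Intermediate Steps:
I(b) = (-5 + b)/(b + b²) (I(b) = (b - 5)/((b*b)*1 + b) = (-5 + b)/(b²*1 + b) = (-5 + b)/(b² + b) = (-5 + b)/(b + b²))
(I(183) + 44425)/(-30713 - 26144) = ((-5 + 183)/(183*(1 + 183)) + 44425)/(-30713 - 26144) = ((1/183)*178/184 + 44425)/(-56857) = ((1/183)*(1/184)*178 + 44425)*(-1/56857) = (89/16836 + 44425)*(-1/56857) = (747939389/16836)*(-1/56857) = -747939389/957244452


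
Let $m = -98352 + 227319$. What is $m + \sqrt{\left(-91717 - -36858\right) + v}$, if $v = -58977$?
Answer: $128967 + 2 i \sqrt{28459} \approx 1.2897 \cdot 10^{5} + 337.4 i$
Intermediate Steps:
$m = 128967$
$m + \sqrt{\left(-91717 - -36858\right) + v} = 128967 + \sqrt{\left(-91717 - -36858\right) - 58977} = 128967 + \sqrt{\left(-91717 + 36858\right) - 58977} = 128967 + \sqrt{-54859 - 58977} = 128967 + \sqrt{-113836} = 128967 + 2 i \sqrt{28459}$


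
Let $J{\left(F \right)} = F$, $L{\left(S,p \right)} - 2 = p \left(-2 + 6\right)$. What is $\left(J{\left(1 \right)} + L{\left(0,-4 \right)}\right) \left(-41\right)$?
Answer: $533$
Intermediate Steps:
$L{\left(S,p \right)} = 2 + 4 p$ ($L{\left(S,p \right)} = 2 + p \left(-2 + 6\right) = 2 + p 4 = 2 + 4 p$)
$\left(J{\left(1 \right)} + L{\left(0,-4 \right)}\right) \left(-41\right) = \left(1 + \left(2 + 4 \left(-4\right)\right)\right) \left(-41\right) = \left(1 + \left(2 - 16\right)\right) \left(-41\right) = \left(1 - 14\right) \left(-41\right) = \left(-13\right) \left(-41\right) = 533$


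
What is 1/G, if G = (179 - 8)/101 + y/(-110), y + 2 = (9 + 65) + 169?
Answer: -11110/5531 ≈ -2.0087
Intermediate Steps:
y = 241 (y = -2 + ((9 + 65) + 169) = -2 + (74 + 169) = -2 + 243 = 241)
G = -5531/11110 (G = (179 - 8)/101 + 241/(-110) = 171*(1/101) + 241*(-1/110) = 171/101 - 241/110 = -5531/11110 ≈ -0.49784)
1/G = 1/(-5531/11110) = -11110/5531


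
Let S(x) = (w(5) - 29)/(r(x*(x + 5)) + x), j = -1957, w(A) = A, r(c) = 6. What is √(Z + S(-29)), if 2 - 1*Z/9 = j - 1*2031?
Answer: √18996942/23 ≈ 189.50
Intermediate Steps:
Z = 35910 (Z = 18 - 9*(-1957 - 1*2031) = 18 - 9*(-1957 - 2031) = 18 - 9*(-3988) = 18 + 35892 = 35910)
S(x) = -24/(6 + x) (S(x) = (5 - 29)/(6 + x) = -24/(6 + x))
√(Z + S(-29)) = √(35910 - 24/(6 - 29)) = √(35910 - 24/(-23)) = √(35910 - 24*(-1/23)) = √(35910 + 24/23) = √(825954/23) = √18996942/23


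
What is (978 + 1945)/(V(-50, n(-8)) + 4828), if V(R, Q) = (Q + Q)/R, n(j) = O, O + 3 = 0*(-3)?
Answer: 73075/120703 ≈ 0.60541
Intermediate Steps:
O = -3 (O = -3 + 0*(-3) = -3 + 0 = -3)
n(j) = -3
V(R, Q) = 2*Q/R (V(R, Q) = (2*Q)/R = 2*Q/R)
(978 + 1945)/(V(-50, n(-8)) + 4828) = (978 + 1945)/(2*(-3)/(-50) + 4828) = 2923/(2*(-3)*(-1/50) + 4828) = 2923/(3/25 + 4828) = 2923/(120703/25) = 2923*(25/120703) = 73075/120703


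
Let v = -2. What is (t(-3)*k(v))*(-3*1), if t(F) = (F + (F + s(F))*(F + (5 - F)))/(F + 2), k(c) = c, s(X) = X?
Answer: 198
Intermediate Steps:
t(F) = 11*F/(2 + F) (t(F) = (F + (F + F)*(F + (5 - F)))/(F + 2) = (F + (2*F)*5)/(2 + F) = (F + 10*F)/(2 + F) = (11*F)/(2 + F) = 11*F/(2 + F))
(t(-3)*k(v))*(-3*1) = ((11*(-3)/(2 - 3))*(-2))*(-3*1) = ((11*(-3)/(-1))*(-2))*(-3) = ((11*(-3)*(-1))*(-2))*(-3) = (33*(-2))*(-3) = -66*(-3) = 198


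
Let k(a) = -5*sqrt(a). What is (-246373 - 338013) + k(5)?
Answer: -584386 - 5*sqrt(5) ≈ -5.8440e+5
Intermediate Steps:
(-246373 - 338013) + k(5) = (-246373 - 338013) - 5*sqrt(5) = -584386 - 5*sqrt(5)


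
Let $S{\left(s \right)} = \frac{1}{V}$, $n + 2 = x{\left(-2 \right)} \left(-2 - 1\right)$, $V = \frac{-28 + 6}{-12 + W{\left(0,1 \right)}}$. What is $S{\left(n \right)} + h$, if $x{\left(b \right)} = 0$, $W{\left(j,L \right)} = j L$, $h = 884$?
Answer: $\frac{9730}{11} \approx 884.54$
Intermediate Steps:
$W{\left(j,L \right)} = L j$
$V = \frac{11}{6}$ ($V = \frac{-28 + 6}{-12 + 1 \cdot 0} = - \frac{22}{-12 + 0} = - \frac{22}{-12} = \left(-22\right) \left(- \frac{1}{12}\right) = \frac{11}{6} \approx 1.8333$)
$n = -2$ ($n = -2 + 0 \left(-2 - 1\right) = -2 + 0 \left(-3\right) = -2 + 0 = -2$)
$S{\left(s \right)} = \frac{6}{11}$ ($S{\left(s \right)} = \frac{1}{\frac{11}{6}} = \frac{6}{11}$)
$S{\left(n \right)} + h = \frac{6}{11} + 884 = \frac{9730}{11}$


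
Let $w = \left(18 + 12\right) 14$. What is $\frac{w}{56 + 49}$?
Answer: $4$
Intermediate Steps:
$w = 420$ ($w = 30 \cdot 14 = 420$)
$\frac{w}{56 + 49} = \frac{1}{56 + 49} \cdot 420 = \frac{1}{105} \cdot 420 = 4$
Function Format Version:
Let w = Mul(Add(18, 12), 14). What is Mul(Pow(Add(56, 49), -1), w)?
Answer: 4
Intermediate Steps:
w = 420 (w = Mul(30, 14) = 420)
Mul(Pow(Add(56, 49), -1), w) = Mul(Pow(Add(56, 49), -1), 420) = Mul(Pow(105, -1), 420) = Mul(Rational(1, 105), 420) = 4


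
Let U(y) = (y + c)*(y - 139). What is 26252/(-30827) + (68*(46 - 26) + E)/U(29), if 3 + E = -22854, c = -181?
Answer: -1101621459/515427440 ≈ -2.1373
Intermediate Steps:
E = -22857 (E = -3 - 22854 = -22857)
U(y) = (-181 + y)*(-139 + y) (U(y) = (y - 181)*(y - 139) = (-181 + y)*(-139 + y))
26252/(-30827) + (68*(46 - 26) + E)/U(29) = 26252/(-30827) + (68*(46 - 26) - 22857)/(25159 + 29² - 320*29) = 26252*(-1/30827) + (68*20 - 22857)/(25159 + 841 - 9280) = -26252/30827 + (1360 - 22857)/16720 = -26252/30827 - 21497*1/16720 = -26252/30827 - 21497/16720 = -1101621459/515427440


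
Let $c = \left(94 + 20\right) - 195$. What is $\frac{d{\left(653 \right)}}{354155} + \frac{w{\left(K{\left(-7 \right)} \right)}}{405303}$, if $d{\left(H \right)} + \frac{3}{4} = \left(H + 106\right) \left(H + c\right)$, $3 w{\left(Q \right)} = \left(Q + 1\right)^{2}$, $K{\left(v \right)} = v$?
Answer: $\frac{234620576969}{191386778620} \approx 1.2259$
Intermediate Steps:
$c = -81$ ($c = 114 - 195 = -81$)
$w{\left(Q \right)} = \frac{\left(1 + Q\right)^{2}}{3}$ ($w{\left(Q \right)} = \frac{\left(Q + 1\right)^{2}}{3} = \frac{\left(1 + Q\right)^{2}}{3}$)
$d{\left(H \right)} = - \frac{3}{4} + \left(-81 + H\right) \left(106 + H\right)$ ($d{\left(H \right)} = - \frac{3}{4} + \left(H + 106\right) \left(H - 81\right) = - \frac{3}{4} + \left(106 + H\right) \left(-81 + H\right) = - \frac{3}{4} + \left(-81 + H\right) \left(106 + H\right)$)
$\frac{d{\left(653 \right)}}{354155} + \frac{w{\left(K{\left(-7 \right)} \right)}}{405303} = \frac{- \frac{34347}{4} + 653^{2} + 25 \cdot 653}{354155} + \frac{\frac{1}{3} \left(1 - 7\right)^{2}}{405303} = \left(- \frac{34347}{4} + 426409 + 16325\right) \frac{1}{354155} + \frac{\left(-6\right)^{2}}{3} \cdot \frac{1}{405303} = \frac{1736589}{4} \cdot \frac{1}{354155} + \frac{1}{3} \cdot 36 \cdot \frac{1}{405303} = \frac{1736589}{1416620} + 12 \cdot \frac{1}{405303} = \frac{1736589}{1416620} + \frac{4}{135101} = \frac{234620576969}{191386778620}$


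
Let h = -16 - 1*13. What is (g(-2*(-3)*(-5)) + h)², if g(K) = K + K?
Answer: 7921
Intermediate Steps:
g(K) = 2*K
h = -29 (h = -16 - 13 = -29)
(g(-2*(-3)*(-5)) + h)² = (2*(-2*(-3)*(-5)) - 29)² = (2*(6*(-5)) - 29)² = (2*(-30) - 29)² = (-60 - 29)² = (-89)² = 7921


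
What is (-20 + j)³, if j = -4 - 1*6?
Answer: -27000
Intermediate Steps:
j = -10 (j = -4 - 6 = -10)
(-20 + j)³ = (-20 - 10)³ = (-30)³ = -27000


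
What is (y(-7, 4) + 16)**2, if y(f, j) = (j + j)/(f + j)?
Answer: 1600/9 ≈ 177.78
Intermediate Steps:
y(f, j) = 2*j/(f + j) (y(f, j) = (2*j)/(f + j) = 2*j/(f + j))
(y(-7, 4) + 16)**2 = (2*4/(-7 + 4) + 16)**2 = (2*4/(-3) + 16)**2 = (2*4*(-1/3) + 16)**2 = (-8/3 + 16)**2 = (40/3)**2 = 1600/9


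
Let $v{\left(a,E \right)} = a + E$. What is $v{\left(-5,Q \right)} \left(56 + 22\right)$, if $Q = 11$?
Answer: $468$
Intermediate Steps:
$v{\left(a,E \right)} = E + a$
$v{\left(-5,Q \right)} \left(56 + 22\right) = \left(11 - 5\right) \left(56 + 22\right) = 6 \cdot 78 = 468$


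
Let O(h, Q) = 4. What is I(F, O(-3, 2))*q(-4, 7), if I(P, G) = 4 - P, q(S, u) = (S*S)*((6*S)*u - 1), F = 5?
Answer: 2704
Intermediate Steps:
q(S, u) = S²*(-1 + 6*S*u) (q(S, u) = S²*(6*S*u - 1) = S²*(-1 + 6*S*u))
I(F, O(-3, 2))*q(-4, 7) = (4 - 1*5)*((-4)²*(-1 + 6*(-4)*7)) = (4 - 5)*(16*(-1 - 168)) = -16*(-169) = -1*(-2704) = 2704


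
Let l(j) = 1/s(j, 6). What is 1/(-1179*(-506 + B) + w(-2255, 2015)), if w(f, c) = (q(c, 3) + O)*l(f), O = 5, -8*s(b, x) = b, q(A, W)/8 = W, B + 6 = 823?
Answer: -2255/826838363 ≈ -2.7273e-6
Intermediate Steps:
B = 817 (B = -6 + 823 = 817)
q(A, W) = 8*W
s(b, x) = -b/8
l(j) = -8/j (l(j) = 1/(-j/8) = -8/j)
w(f, c) = -232/f (w(f, c) = (8*3 + 5)*(-8/f) = (24 + 5)*(-8/f) = 29*(-8/f) = -232/f)
1/(-1179*(-506 + B) + w(-2255, 2015)) = 1/(-1179*(-506 + 817) - 232/(-2255)) = 1/(-1179*311 - 232*(-1/2255)) = 1/(-366669 + 232/2255) = 1/(-826838363/2255) = -2255/826838363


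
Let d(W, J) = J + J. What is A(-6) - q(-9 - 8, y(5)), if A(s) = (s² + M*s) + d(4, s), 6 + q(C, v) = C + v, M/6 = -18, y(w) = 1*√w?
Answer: 695 - √5 ≈ 692.76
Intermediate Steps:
y(w) = √w
M = -108 (M = 6*(-18) = -108)
d(W, J) = 2*J
q(C, v) = -6 + C + v (q(C, v) = -6 + (C + v) = -6 + C + v)
A(s) = s² - 106*s (A(s) = (s² - 108*s) + 2*s = s² - 106*s)
A(-6) - q(-9 - 8, y(5)) = -6*(-106 - 6) - (-6 + (-9 - 8) + √5) = -6*(-112) - (-6 - 17 + √5) = 672 - (-23 + √5) = 672 + (23 - √5) = 695 - √5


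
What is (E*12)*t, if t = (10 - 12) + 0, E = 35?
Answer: -840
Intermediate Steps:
t = -2 (t = -2 + 0 = -2)
(E*12)*t = (35*12)*(-2) = 420*(-2) = -840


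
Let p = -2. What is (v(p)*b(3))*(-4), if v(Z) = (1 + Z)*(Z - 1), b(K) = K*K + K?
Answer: -144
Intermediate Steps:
b(K) = K + K² (b(K) = K² + K = K + K²)
v(Z) = (1 + Z)*(-1 + Z)
(v(p)*b(3))*(-4) = ((-1 + (-2)²)*(3*(1 + 3)))*(-4) = ((-1 + 4)*(3*4))*(-4) = (3*12)*(-4) = 36*(-4) = -144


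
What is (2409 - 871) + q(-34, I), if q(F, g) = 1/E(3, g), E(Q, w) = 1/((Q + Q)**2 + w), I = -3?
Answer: 1571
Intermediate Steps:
E(Q, w) = 1/(w + 4*Q**2) (E(Q, w) = 1/((2*Q)**2 + w) = 1/(4*Q**2 + w) = 1/(w + 4*Q**2))
q(F, g) = 36 + g (q(F, g) = 1/(1/(g + 4*3**2)) = 1/(1/(g + 4*9)) = 1/(1/(g + 36)) = 1/(1/(36 + g)) = 36 + g)
(2409 - 871) + q(-34, I) = (2409 - 871) + (36 - 3) = 1538 + 33 = 1571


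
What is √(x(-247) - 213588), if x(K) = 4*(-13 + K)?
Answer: 2*I*√53657 ≈ 463.28*I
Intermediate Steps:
x(K) = -52 + 4*K
√(x(-247) - 213588) = √((-52 + 4*(-247)) - 213588) = √((-52 - 988) - 213588) = √(-1040 - 213588) = √(-214628) = 2*I*√53657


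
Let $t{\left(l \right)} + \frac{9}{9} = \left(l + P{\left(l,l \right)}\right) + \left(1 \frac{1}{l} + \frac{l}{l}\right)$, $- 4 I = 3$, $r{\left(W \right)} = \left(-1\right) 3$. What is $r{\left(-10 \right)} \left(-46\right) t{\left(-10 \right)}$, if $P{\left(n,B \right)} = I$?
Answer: $- \frac{14973}{10} \approx -1497.3$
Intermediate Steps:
$r{\left(W \right)} = -3$
$I = - \frac{3}{4}$ ($I = \left(- \frac{1}{4}\right) 3 = - \frac{3}{4} \approx -0.75$)
$P{\left(n,B \right)} = - \frac{3}{4}$
$t{\left(l \right)} = - \frac{3}{4} + l + \frac{1}{l}$ ($t{\left(l \right)} = -1 + \left(\left(l - \frac{3}{4}\right) + \left(1 \frac{1}{l} + \frac{l}{l}\right)\right) = -1 + \left(\left(- \frac{3}{4} + l\right) + \left(\frac{1}{l} + 1\right)\right) = -1 + \left(\left(- \frac{3}{4} + l\right) + \left(1 + \frac{1}{l}\right)\right) = -1 + \left(\frac{1}{4} + l + \frac{1}{l}\right) = - \frac{3}{4} + l + \frac{1}{l}$)
$r{\left(-10 \right)} \left(-46\right) t{\left(-10 \right)} = \left(-3\right) \left(-46\right) \left(- \frac{3}{4} - 10 + \frac{1}{-10}\right) = 138 \left(- \frac{3}{4} - 10 - \frac{1}{10}\right) = 138 \left(- \frac{217}{20}\right) = - \frac{14973}{10}$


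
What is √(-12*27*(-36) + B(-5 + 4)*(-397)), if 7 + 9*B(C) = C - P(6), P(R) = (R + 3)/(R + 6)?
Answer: √433799/6 ≈ 109.77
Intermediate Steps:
P(R) = (3 + R)/(6 + R)
B(C) = -31/36 + C/9 (B(C) = -7/9 + (C - (3 + 6)/(6 + 6))/9 = -7/9 + (C - 9/12)/9 = -7/9 + (C - 1*¾)/9 = -7/9 + (C - ¾)/9 = -7/9 + (-¾ + C)/9 = -7/9 + (-1/12 + C/9) = -31/36 + C/9)
√(-12*27*(-36) + B(-5 + 4)*(-397)) = √(-12*27*(-36) + (-31/36 + (-5 + 4)/9)*(-397)) = √(-324*(-36) + (-31/36 + (⅑)*(-1))*(-397)) = √(11664 + (-31/36 - ⅑)*(-397)) = √(11664 - 35/36*(-397)) = √(11664 + 13895/36) = √(433799/36) = √433799/6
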